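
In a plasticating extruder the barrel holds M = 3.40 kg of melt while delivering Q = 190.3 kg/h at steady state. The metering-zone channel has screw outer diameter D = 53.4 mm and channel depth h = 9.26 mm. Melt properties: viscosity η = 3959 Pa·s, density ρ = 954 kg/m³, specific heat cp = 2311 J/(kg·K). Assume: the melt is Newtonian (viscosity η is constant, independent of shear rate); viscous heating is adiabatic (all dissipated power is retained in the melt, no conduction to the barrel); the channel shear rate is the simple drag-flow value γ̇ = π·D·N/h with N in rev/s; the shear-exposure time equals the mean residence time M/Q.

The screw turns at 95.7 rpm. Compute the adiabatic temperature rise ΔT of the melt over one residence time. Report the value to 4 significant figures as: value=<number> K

Convert throughput: Q = 190.3 kg/h = 190.3/3600 = 0.0528611 kg/s
t_res = M / Q_s = 3.40 ÷ 0.0528611 = 64.3195 s
Geometry in metres: D = 53.4 mm → 0.0534 m, h = 9.26 mm → 0.00926 m; screw speed N = 95.7 rpm = 1.595 rev/s
γ̇ = π·D·N / h = π · 0.0534 · 1.595 / 0.00926 = 28.8962 s⁻¹
ΔT = η·γ̇²·t_res / (ρ·cp) = 3959 · (28.8962)² · 64.3195 / (954 · 2311) = 96.4409 K

value=96.44 K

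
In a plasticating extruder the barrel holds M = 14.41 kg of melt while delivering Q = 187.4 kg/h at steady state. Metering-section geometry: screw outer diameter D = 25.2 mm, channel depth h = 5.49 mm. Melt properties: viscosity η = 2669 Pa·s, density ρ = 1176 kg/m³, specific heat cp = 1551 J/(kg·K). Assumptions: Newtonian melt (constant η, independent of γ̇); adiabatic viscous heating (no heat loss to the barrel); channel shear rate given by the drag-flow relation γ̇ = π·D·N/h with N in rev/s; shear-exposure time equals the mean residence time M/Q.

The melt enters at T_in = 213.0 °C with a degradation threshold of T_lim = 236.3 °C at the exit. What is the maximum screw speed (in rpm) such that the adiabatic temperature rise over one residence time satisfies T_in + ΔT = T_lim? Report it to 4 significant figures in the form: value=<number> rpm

value=31.56 rpm

Q_s = Q / 3600 = 187.4 / 3600 = 0.0520556 kg/s
t_res = M / Q_s = 14.41 ÷ 0.0520556 = 276.82 s
Convert to metres: D = 0.0252 m, h = 0.00549 m
ΔT_a = T_lim − T_in = 236.3 − 213.0 = 23.3 K
γ̇_max² = ΔT_a·ρ·cp/(η·t_res) = 23.3·1176·1551/(2669·276.82) = 57.5214 s⁻²
γ̇_max = √57.5214 = 7.58429 s⁻¹
Solve γ̇ = πDN/h for N: N_max = γ̇_max·h/(π·D) = 7.58429 × 0.00549 / (π × 0.0252) = 0.525941 rev/s = 31.5564 rpm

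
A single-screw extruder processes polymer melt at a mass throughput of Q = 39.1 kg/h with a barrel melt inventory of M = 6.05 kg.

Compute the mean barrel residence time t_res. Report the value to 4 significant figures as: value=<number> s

Q_s = Q / 3600 = 39.1 / 3600 = 0.0108611 kg/s
Mean residence time: t_res = M/Q_s = 6.05 kg / 0.0108611 kg/s = 557.033 s

value=557.0 s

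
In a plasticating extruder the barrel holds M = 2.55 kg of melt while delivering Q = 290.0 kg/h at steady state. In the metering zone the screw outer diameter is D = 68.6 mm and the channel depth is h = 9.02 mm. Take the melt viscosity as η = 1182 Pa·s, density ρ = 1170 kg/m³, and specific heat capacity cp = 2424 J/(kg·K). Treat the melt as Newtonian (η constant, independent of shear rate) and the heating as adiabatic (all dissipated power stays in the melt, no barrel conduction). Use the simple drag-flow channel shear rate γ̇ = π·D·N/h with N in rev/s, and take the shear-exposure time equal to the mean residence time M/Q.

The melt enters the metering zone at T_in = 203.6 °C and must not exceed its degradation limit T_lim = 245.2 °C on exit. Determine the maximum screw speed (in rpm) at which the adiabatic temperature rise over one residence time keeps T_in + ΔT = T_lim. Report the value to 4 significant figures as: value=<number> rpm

value=141.0 rpm

Q_s = Q / 3600 = 290.0 / 3600 = 0.0805556 kg/s
t_res = M / Q_s = 2.55 / 0.0805556 = 31.6552 s
D = 68.6 mm = 0.0686 m;  h = 9.02 mm = 0.00902 m
Allowable rise: ΔT_a = T_lim − T_in = 245.2 − 203.6 = 41.6 K
Invert ΔT = ηγ̇²t_res/(ρcp) for γ̇: γ̇_max² = ΔT_a ρ cp / (η t_res) = 41.6·1170·2424 / (1182·31.6552) = 3153.19 s⁻²
γ̇_max = √3153.19 = 56.1532 s⁻¹
N_max = γ̇_max h / (πD) = 56.1532·0.00902/(π·0.0686) = 2.35021 rev/s → ×60 = 141.013 rpm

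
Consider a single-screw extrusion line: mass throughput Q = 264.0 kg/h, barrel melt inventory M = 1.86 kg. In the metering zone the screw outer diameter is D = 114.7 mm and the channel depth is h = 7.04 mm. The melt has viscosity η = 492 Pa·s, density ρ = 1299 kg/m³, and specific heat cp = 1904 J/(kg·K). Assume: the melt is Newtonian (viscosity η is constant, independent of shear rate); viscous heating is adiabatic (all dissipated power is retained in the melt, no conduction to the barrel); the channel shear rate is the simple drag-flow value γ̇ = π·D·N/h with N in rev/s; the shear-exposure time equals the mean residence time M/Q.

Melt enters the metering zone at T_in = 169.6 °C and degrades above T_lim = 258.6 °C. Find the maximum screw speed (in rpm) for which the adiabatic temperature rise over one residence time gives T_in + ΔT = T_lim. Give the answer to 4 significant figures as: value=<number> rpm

value=155.7 rpm

Q_s = Q / 3600 = 264.0 / 3600 = 0.0733333 kg/s
Mean residence time: t_res = M/Q_s = 1.86 kg / 0.0733333 kg/s = 25.3636 s
Convert to metres: D = 0.1147 m, h = 0.00704 m
ΔT_a = T_lim − T_in = 258.6 − 169.6 = 89 K
γ̇_max² = ΔT_a·ρ·cp / (η·t_res) = [89 × 1299 × 1904] / [492 × 25.3636] = 17639.6 s⁻²
Take the square root: γ̇_max = √(17639.6) = 132.814 s⁻¹
N_max = γ̇_max h / (πD) = 132.814·0.00704/(π·0.1147) = 2.5948 rev/s → ×60 = 155.688 rpm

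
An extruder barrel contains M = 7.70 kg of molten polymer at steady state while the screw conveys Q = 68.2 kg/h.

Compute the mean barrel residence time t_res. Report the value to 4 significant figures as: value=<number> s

value=406.5 s

Throughput in SI: Q_s = 68.2 kg/h ÷ 3600 s/h = 0.0189444 kg/s
t_res = M / Q_s = 7.70 / 0.0189444 = 406.452 s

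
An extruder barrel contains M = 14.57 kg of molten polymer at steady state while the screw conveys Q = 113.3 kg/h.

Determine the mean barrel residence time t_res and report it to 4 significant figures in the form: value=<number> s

value=462.9 s

Throughput in SI: Q_s = 113.3 kg/h ÷ 3600 s/h = 0.0314722 kg/s
Mean residence time: t_res = M/Q_s = 14.57 kg / 0.0314722 kg/s = 462.948 s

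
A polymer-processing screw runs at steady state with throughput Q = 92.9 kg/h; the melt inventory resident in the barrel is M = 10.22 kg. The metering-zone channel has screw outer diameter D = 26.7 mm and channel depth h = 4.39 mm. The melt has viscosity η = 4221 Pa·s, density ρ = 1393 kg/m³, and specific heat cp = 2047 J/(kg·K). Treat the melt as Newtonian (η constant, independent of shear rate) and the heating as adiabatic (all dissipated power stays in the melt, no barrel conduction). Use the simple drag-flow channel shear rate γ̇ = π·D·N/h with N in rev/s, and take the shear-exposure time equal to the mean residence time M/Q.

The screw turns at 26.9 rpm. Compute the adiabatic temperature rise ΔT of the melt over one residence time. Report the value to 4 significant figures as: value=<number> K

Throughput in SI: Q_s = 92.9 kg/h ÷ 3600 s/h = 0.0258056 kg/s
t_res = M / Q_s = 10.22 ÷ 0.0258056 = 396.039 s
D = 26.7 mm = 0.0267 m;  h = 4.39 mm = 0.00439 m;  N = 26.9 rpm / 60 = 0.448333 rev/s
Shear rate: γ̇ = πDN/h = π·0.0267·0.448333/0.00439 = 8.56639 s⁻¹
ΔT = η·γ̇²·t_res/(ρ·cp) = [4221 × 8.56639² × 396.039] / [1393 × 2047] = 43.0209 K

value=43.02 K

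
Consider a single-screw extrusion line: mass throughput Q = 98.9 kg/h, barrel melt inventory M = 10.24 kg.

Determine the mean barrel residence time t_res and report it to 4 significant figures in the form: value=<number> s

Throughput in SI: Q_s = 98.9 kg/h ÷ 3600 s/h = 0.0274722 kg/s
t_res = M / Q_s = 10.24 / 0.0274722 = 372.74 s

value=372.7 s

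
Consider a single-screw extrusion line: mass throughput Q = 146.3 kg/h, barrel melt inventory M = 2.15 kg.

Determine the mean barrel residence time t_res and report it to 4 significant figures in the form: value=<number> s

Throughput in SI: Q_s = 146.3 kg/h ÷ 3600 s/h = 0.0406389 kg/s
Mean residence time: t_res = M/Q_s = 2.15 kg / 0.0406389 kg/s = 52.905 s

value=52.90 s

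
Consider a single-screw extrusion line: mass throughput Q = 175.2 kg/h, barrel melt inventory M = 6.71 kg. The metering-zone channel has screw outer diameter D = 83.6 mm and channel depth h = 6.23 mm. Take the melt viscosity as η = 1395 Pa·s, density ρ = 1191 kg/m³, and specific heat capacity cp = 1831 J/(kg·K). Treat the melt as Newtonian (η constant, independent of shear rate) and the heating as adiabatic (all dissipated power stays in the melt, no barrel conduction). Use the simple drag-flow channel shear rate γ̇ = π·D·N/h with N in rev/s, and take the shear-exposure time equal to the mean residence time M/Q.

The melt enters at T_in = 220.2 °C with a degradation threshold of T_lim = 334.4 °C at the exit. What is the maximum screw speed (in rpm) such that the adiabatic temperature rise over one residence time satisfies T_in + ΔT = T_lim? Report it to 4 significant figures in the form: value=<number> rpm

value=51.21 rpm

Throughput in SI: Q_s = 175.2 kg/h ÷ 3600 s/h = 0.0486667 kg/s
t_res = M / Q_s = 6.71 / 0.0486667 = 137.877 s
Geometry in SI: D = 83.6 mm → 0.0836 m, h = 6.23 mm → 0.00623 m
Allowable rise: ΔT_a = T_lim − T_in = 334.4 − 220.2 = 114.2 K
γ̇_max² = ΔT_a·ρ·cp/(η·t_res) = 114.2·1191·1831/(1395·137.877) = 1294.8 s⁻²
γ̇_max = sqrt(1294.8) = 35.9833 s⁻¹
N_max = γ̇_max h / (πD) = 35.9833·0.00623/(π·0.0836) = 0.853557 rev/s → ×60 = 51.2134 rpm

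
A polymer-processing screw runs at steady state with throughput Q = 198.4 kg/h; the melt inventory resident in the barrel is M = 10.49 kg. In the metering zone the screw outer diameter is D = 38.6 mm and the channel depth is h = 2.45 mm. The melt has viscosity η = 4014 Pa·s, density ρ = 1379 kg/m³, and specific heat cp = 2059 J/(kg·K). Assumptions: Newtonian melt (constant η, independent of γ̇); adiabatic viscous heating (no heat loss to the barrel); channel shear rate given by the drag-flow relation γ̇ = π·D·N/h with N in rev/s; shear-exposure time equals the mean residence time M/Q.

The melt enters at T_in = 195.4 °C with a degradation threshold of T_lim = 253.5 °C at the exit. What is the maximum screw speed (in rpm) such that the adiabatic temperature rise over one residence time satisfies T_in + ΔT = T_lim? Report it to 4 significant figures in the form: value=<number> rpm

Throughput in SI: Q_s = 198.4 kg/h ÷ 3600 s/h = 0.0551111 kg/s
t_res = M / Q_s = 10.49 ÷ 0.0551111 = 190.343 s
D = 38.6 mm = 0.0386 m;  h = 2.45 mm = 0.00245 m
ΔT_a = T_lim − T_in = 253.5 − 195.4 = 58.1 K
Invert ΔT = ηγ̇²t_res/(ρcp) for γ̇: γ̇_max² = ΔT_a ρ cp / (η t_res) = 58.1·1379·2059 / (4014·190.343) = 215.915 s⁻²
γ̇_max = sqrt(215.915) = 14.6941 s⁻¹
N_max = γ̇_max·h / (π·D) = 14.6941 · 0.00245 / (π · 0.0386) = 0.296873 rev/s = 17.8124 rpm

value=17.81 rpm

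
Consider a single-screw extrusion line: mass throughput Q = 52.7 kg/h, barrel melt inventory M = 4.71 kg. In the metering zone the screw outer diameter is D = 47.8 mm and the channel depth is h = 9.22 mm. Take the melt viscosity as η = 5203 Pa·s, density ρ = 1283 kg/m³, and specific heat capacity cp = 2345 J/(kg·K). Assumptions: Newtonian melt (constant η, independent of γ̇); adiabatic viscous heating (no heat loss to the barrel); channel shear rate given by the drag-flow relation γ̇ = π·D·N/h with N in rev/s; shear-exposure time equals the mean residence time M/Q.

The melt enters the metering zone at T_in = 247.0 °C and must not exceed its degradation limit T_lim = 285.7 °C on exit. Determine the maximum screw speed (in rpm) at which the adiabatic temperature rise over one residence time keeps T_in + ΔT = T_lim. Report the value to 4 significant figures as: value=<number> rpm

Q_s = Q / 3600 = 52.7 / 3600 = 0.0146389 kg/s
t_res = M / Q_s = 4.71 / 0.0146389 = 321.746 s
Convert to metres: D = 0.0478 m, h = 0.00922 m
ΔT_a = T_lim − T_in = 285.7 − 247.0 = 38.7 K
γ̇_max² = ΔT_a·ρ·cp/(η·t_res) = 38.7·1283·2345/(5203·321.746) = 69.5527 s⁻²
γ̇_max = √69.5527 = 8.33982 s⁻¹
Solve γ̇ = πDN/h for N: N_max = γ̇_max·h/(π·D) = 8.33982 × 0.00922 / (π × 0.0478) = 0.512047 rev/s = 30.7228 rpm

value=30.72 rpm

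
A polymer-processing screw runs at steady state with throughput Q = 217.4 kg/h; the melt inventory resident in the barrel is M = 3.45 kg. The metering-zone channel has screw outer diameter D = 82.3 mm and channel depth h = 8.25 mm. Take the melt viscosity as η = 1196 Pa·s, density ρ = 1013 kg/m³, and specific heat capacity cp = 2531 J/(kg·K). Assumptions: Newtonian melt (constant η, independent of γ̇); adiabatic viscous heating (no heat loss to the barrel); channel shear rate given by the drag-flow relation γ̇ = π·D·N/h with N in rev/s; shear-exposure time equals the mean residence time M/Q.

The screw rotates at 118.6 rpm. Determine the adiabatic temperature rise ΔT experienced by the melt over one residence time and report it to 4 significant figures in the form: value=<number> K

value=102.3 K

Throughput in SI: Q_s = 217.4 kg/h ÷ 3600 s/h = 0.0603889 kg/s
Mean residence time: t_res = M/Q_s = 3.45 kg / 0.0603889 kg/s = 57.1297 s
Convert to SI: D = 0.0823 m, h = 0.00825 m, N = 118.6/60 = 1.97667 rev/s
γ̇ = π D N / h = (π)(0.0823)(1.97667) / 0.00825 = 61.9483 s⁻¹
Adiabatic rise: ΔT = η γ̇² t_res / (ρ cp) = 1196·(61.9483)²·57.1297 / (1013·2531) = 102.27 K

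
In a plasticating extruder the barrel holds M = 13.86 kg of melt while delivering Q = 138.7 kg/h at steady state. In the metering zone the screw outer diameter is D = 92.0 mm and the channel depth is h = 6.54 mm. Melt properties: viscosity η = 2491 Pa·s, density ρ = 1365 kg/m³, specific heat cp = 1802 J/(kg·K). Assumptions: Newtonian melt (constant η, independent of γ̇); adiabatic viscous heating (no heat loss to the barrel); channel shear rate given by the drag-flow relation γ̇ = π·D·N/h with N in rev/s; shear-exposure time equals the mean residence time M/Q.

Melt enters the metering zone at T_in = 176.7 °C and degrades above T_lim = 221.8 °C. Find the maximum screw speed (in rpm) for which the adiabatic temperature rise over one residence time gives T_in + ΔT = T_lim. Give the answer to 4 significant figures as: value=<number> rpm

Throughput in SI: Q_s = 138.7 kg/h ÷ 3600 s/h = 0.0385278 kg/s
t_res = M / Q_s = 13.86 ÷ 0.0385278 = 359.74 s
D = 92.0 mm = 0.092 m;  h = 6.54 mm = 0.00654 m
ΔT_a = T_lim − T_in = 221.8 °C − 176.7 °C = 45.1 K
γ̇_max² = ΔT_a·ρ·cp / (η·t_res) = [45.1 × 1365 × 1802] / [2491 × 359.74] = 123.794 s⁻²
γ̇_max = √123.794 = 11.1263 s⁻¹
N_max = γ̇_max h / (πD) = 11.1263·0.00654/(π·0.092) = 0.251762 rev/s → ×60 = 15.1057 rpm

value=15.11 rpm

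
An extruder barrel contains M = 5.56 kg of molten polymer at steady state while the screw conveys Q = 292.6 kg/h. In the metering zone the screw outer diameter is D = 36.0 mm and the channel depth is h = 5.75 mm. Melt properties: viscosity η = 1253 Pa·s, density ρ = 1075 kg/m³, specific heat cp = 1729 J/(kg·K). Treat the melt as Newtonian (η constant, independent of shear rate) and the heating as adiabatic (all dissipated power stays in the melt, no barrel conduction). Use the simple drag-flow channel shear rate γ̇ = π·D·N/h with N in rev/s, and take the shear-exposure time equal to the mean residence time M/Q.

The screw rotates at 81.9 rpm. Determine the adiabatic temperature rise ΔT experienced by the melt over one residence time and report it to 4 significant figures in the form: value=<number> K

Convert throughput: Q = 292.6 kg/h = 292.6/3600 = 0.0812778 kg/s
t_res = M / Q_s = 5.56 ÷ 0.0812778 = 68.4074 s
D = 36.0 mm = 0.036 m;  h = 5.75 mm = 0.00575 m;  N = 81.9 rpm / 60 = 1.365 rev/s
Shear rate: γ̇ = πDN/h = π·0.036·1.365/0.00575 = 26.8483 s⁻¹
ΔT = η·γ̇²·t_res / (ρ·cp) = 1253 · (26.8483)² · 68.4074 / (1075 · 1729) = 33.2418 K

value=33.24 K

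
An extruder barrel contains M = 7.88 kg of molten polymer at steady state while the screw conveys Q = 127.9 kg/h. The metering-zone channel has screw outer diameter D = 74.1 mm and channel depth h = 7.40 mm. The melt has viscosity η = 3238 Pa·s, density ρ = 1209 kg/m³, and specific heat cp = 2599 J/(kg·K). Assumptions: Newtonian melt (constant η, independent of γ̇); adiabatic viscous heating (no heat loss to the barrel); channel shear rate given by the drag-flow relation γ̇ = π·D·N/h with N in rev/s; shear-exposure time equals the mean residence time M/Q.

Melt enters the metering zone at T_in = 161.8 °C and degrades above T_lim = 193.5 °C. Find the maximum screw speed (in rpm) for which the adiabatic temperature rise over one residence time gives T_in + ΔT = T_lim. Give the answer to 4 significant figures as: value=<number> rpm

Q_s = Q / 3600 = 127.9 / 3600 = 0.0355278 kg/s
t_res = M / Q_s = 7.88 / 0.0355278 = 221.798 s
Convert to metres: D = 0.0741 m, h = 0.0074 m
ΔT_a = T_lim − T_in = 193.5 − 161.8 = 31.7 K
γ̇_max² = ΔT_a·ρ·cp / (η·t_res) = [31.7 × 1209 × 2599] / [3238 × 221.798] = 138.694 s⁻²
γ̇_max = √138.694 = 11.7768 s⁻¹
Solve γ̇ = πDN/h for N: N_max = γ̇_max·h/(π·D) = 11.7768 × 0.0074 / (π × 0.0741) = 0.374362 rev/s = 22.4617 rpm

value=22.46 rpm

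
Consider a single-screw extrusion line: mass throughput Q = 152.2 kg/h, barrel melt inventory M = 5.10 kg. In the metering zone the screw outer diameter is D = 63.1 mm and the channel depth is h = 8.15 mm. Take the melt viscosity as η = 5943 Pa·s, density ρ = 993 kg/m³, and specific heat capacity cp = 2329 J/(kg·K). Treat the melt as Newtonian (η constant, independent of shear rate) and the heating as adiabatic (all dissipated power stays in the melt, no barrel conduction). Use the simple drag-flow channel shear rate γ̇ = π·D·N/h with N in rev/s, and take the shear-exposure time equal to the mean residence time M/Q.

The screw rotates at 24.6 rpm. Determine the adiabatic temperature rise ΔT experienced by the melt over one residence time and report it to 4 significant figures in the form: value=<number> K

Q_s = Q / 3600 = 152.2 / 3600 = 0.0422778 kg/s
t_res = M / Q_s = 5.10 / 0.0422778 = 120.631 s
Geometry in metres: D = 63.1 mm → 0.0631 m, h = 8.15 mm → 0.00815 m; screw speed N = 24.6 rpm = 0.41 rev/s
Shear rate: γ̇ = πDN/h = π·0.0631·0.41/0.00815 = 9.97253 s⁻¹
ΔT = η·γ̇²·t_res/(ρ·cp) = [5943 × 9.97253² × 120.631] / [993 × 2329] = 30.8288 K

value=30.83 K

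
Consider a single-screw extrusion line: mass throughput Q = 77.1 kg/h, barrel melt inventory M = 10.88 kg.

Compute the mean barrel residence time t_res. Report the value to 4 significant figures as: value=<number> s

value=508.0 s

Q_s = Q / 3600 = 77.1 / 3600 = 0.0214167 kg/s
Mean residence time: t_res = M/Q_s = 10.88 kg / 0.0214167 kg/s = 508.016 s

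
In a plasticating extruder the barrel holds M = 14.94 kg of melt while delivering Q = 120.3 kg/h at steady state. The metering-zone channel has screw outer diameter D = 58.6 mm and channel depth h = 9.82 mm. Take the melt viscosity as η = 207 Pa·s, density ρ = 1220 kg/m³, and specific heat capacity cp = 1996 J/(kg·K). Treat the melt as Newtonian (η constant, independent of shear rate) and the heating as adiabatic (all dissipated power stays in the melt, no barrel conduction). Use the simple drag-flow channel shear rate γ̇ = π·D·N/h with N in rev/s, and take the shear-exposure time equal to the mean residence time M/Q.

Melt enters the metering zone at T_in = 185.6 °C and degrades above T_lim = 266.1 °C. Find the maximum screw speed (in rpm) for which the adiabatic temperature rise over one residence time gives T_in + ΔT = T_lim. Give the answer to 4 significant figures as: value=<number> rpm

Throughput in SI: Q_s = 120.3 kg/h ÷ 3600 s/h = 0.0334167 kg/s
t_res = M / Q_s = 14.94 / 0.0334167 = 447.082 s
D = 58.6 mm = 0.0586 m;  h = 9.82 mm = 0.00982 m
ΔT_a = T_lim − T_in = 266.1 − 185.6 = 80.5 K
γ̇_max² = ΔT_a·ρ·cp / (η·t_res) = [80.5 × 1220 × 1996] / [207 × 447.082] = 2118.16 s⁻²
γ̇_max = √2118.16 = 46.0235 s⁻¹
N_max = γ̇_max·h / (π·D) = 46.0235 · 0.00982 / (π · 0.0586) = 2.45495 rev/s = 147.297 rpm

value=147.3 rpm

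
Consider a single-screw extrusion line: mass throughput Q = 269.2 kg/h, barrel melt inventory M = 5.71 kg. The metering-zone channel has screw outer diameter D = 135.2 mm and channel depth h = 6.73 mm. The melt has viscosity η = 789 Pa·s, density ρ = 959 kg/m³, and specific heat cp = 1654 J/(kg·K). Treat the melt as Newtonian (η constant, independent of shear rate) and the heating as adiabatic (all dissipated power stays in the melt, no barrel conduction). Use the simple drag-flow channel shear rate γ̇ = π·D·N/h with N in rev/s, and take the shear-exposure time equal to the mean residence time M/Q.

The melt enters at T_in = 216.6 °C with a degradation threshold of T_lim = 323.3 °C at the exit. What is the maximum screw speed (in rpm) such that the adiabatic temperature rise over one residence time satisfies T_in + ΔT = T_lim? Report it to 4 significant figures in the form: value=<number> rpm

value=50.39 rpm

Throughput in SI: Q_s = 269.2 kg/h ÷ 3600 s/h = 0.0747778 kg/s
t_res = M / Q_s = 5.71 / 0.0747778 = 76.3596 s
D = 135.2 mm = 0.1352 m;  h = 6.73 mm = 0.00673 m
ΔT_a = T_lim − T_in = 323.3 °C − 216.6 °C = 106.7 K
γ̇_max² = ΔT_a·ρ·cp/(η·t_res) = 106.7·959·1654/(789·76.3596) = 2809.17 s⁻²
γ̇_max = sqrt(2809.17) = 53.0016 s⁻¹
N_max = γ̇_max h / (πD) = 53.0016·0.00673/(π·0.1352) = 0.839803 rev/s → ×60 = 50.3882 rpm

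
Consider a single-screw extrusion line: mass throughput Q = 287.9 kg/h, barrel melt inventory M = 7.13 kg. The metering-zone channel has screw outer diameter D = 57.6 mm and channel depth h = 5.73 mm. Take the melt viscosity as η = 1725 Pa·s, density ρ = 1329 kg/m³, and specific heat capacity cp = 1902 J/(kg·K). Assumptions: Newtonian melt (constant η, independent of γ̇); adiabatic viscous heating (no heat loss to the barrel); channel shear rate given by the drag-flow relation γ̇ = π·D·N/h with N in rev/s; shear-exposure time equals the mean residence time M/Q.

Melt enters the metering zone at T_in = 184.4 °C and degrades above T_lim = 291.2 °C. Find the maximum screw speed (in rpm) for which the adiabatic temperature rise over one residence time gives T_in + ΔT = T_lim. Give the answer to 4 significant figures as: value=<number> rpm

value=79.60 rpm

Convert throughput: Q = 287.9 kg/h = 287.9/3600 = 0.0799722 kg/s
t_res = M / Q_s = 7.13 ÷ 0.0799722 = 89.156 s
Geometry in SI: D = 57.6 mm → 0.0576 m, h = 5.73 mm → 0.00573 m
ΔT_a = T_lim − T_in = 291.2 °C − 184.4 °C = 106.8 K
γ̇_max² = ΔT_a·ρ·cp/(η·t_res) = 106.8·1329·1902/(1725·89.156) = 1755.36 s⁻²
γ̇_max = √1755.36 = 41.8971 s⁻¹
Solve γ̇ = πDN/h for N: N_max = γ̇_max·h/(π·D) = 41.8971 × 0.00573 / (π × 0.0576) = 1.32668 rev/s = 79.6007 rpm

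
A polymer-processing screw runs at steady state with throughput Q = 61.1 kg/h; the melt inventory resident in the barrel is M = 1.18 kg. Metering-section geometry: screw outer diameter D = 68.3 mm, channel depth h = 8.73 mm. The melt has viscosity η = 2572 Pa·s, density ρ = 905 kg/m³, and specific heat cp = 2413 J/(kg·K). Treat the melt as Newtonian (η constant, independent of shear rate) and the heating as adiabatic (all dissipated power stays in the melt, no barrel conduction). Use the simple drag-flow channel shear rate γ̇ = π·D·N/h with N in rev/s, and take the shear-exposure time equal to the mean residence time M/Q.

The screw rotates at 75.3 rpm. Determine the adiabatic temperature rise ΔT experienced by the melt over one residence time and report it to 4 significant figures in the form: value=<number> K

Convert throughput: Q = 61.1 kg/h = 61.1/3600 = 0.0169722 kg/s
t_res = M / Q_s = 1.18 / 0.0169722 = 69.5254 s
Geometry in metres: D = 68.3 mm → 0.0683 m, h = 8.73 mm → 0.00873 m; screw speed N = 75.3 rpm = 1.255 rev/s
Shear rate: γ̇ = πDN/h = π·0.0683·1.255/0.00873 = 30.8461 s⁻¹
ΔT = η·γ̇²·t_res / (ρ·cp) = 2572 · (30.8461)² · 69.5254 / (905 · 2413) = 77.9127 K

value=77.91 K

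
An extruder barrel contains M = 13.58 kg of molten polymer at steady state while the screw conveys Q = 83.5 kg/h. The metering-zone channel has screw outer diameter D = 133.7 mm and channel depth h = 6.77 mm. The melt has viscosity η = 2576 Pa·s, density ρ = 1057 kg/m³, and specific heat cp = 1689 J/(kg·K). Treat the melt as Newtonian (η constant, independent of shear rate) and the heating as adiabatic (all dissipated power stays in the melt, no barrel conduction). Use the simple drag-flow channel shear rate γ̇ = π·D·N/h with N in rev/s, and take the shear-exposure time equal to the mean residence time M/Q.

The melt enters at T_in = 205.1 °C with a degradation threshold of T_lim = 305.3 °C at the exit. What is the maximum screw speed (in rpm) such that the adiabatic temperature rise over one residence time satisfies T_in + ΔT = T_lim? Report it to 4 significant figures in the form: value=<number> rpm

Q_s = Q / 3600 = 83.5 / 3600 = 0.0231944 kg/s
Mean residence time: t_res = M/Q_s = 13.58 kg / 0.0231944 kg/s = 585.485 s
Geometry in SI: D = 133.7 mm → 0.1337 m, h = 6.77 mm → 0.00677 m
ΔT_a = T_lim − T_in = 305.3 − 205.1 = 100.2 K
γ̇_max² = ΔT_a·ρ·cp/(η·t_res) = 100.2·1057·1689/(2576·585.485) = 118.607 s⁻²
Take the square root: γ̇_max = √(118.607) = 10.8907 s⁻¹
N_max = γ̇_max h / (πD) = 10.8907·0.00677/(π·0.1337) = 0.175535 rev/s → ×60 = 10.5321 rpm

value=10.53 rpm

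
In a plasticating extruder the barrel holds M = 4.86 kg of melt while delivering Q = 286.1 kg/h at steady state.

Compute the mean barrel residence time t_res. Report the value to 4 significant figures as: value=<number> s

Q_s = Q / 3600 = 286.1 / 3600 = 0.0794722 kg/s
t_res = M / Q_s = 4.86 / 0.0794722 = 61.1534 s

value=61.15 s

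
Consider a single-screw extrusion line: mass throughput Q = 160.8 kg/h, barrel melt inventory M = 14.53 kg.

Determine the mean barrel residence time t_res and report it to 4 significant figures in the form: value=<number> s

Q_s = Q / 3600 = 160.8 / 3600 = 0.0446667 kg/s
t_res = M / Q_s = 14.53 / 0.0446667 = 325.299 s

value=325.3 s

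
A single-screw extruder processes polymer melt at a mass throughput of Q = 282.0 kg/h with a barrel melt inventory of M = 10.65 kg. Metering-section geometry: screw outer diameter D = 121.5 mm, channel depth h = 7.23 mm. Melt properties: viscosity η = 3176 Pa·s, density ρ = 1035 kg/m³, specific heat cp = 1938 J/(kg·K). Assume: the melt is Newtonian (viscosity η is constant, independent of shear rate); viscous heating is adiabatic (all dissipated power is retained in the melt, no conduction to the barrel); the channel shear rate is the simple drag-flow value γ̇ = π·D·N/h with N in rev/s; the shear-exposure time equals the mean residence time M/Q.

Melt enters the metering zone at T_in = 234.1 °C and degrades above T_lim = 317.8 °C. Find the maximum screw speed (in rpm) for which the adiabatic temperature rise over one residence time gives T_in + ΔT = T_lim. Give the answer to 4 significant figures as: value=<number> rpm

value=22.41 rpm

Q_s = Q / 3600 = 282.0 / 3600 = 0.0783333 kg/s
t_res = M / Q_s = 10.65 ÷ 0.0783333 = 135.957 s
Geometry in SI: D = 121.5 mm → 0.1215 m, h = 7.23 mm → 0.00723 m
ΔT_a = T_lim − T_in = 317.8 °C − 234.1 °C = 83.7 K
γ̇_max² = ΔT_a·ρ·cp/(η·t_res) = 83.7·1035·1938/(3176·135.957) = 388.809 s⁻²
γ̇_max = sqrt(388.809) = 19.7182 s⁻¹
N_max = γ̇_max·h / (π·D) = 19.7182 · 0.00723 / (π · 0.1215) = 0.373491 rev/s = 22.4095 rpm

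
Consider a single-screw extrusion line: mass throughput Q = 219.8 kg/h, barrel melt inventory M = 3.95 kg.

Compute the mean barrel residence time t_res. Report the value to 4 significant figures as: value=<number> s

Convert throughput: Q = 219.8 kg/h = 219.8/3600 = 0.0610556 kg/s
Mean residence time: t_res = M/Q_s = 3.95 kg / 0.0610556 kg/s = 64.6952 s

value=64.70 s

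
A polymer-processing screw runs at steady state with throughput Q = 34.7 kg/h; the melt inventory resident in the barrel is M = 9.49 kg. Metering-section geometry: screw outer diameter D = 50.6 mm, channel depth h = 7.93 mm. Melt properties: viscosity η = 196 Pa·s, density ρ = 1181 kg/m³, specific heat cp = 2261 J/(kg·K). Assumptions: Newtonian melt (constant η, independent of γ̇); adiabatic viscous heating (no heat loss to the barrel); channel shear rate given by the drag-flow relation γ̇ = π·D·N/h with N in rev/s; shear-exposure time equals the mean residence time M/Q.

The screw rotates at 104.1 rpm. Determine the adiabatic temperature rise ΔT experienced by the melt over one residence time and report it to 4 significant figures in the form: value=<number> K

value=87.42 K

Q_s = Q / 3600 = 34.7 / 3600 = 0.00963889 kg/s
t_res = M / Q_s = 9.49 ÷ 0.00963889 = 984.553 s
Convert to SI: D = 0.0506 m, h = 0.00793 m, N = 104.1/60 = 1.735 rev/s
γ̇ = π·D·N / h = π · 0.0506 · 1.735 / 0.00793 = 34.7798 s⁻¹
ΔT = η·γ̇²·t_res / (ρ·cp) = 196 · (34.7798)² · 984.553 / (1181 · 2261) = 87.4175 K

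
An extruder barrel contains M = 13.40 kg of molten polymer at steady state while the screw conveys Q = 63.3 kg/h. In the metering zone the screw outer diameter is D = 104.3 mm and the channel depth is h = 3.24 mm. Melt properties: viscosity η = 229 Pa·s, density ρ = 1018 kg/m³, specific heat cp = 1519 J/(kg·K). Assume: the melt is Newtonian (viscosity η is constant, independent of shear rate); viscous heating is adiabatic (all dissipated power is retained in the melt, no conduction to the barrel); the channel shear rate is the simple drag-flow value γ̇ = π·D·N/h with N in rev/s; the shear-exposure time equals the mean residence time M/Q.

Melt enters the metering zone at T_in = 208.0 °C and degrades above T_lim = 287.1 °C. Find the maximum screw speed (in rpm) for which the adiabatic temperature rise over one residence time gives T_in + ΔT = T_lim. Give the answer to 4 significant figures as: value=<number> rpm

Convert throughput: Q = 63.3 kg/h = 63.3/3600 = 0.0175833 kg/s
t_res = M / Q_s = 13.40 / 0.0175833 = 762.085 s
Geometry in SI: D = 104.3 mm → 0.1043 m, h = 3.24 mm → 0.00324 m
ΔT_a = T_lim − T_in = 287.1 °C − 208.0 °C = 79.1 K
Invert ΔT = ηγ̇²t_res/(ρcp) for γ̇: γ̇_max² = ΔT_a ρ cp / (η t_res) = 79.1·1018·1519 / (229·762.085) = 700.879 s⁻²
γ̇_max = sqrt(700.879) = 26.4741 s⁻¹
Solve γ̇ = πDN/h for N: N_max = γ̇_max·h/(π·D) = 26.4741 × 0.00324 / (π × 0.1043) = 0.261777 rev/s = 15.7066 rpm

value=15.71 rpm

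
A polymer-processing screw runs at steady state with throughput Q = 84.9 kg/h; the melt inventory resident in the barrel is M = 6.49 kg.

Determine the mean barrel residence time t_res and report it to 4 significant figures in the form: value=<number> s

Q_s = Q / 3600 = 84.9 / 3600 = 0.0235833 kg/s
t_res = M / Q_s = 6.49 ÷ 0.0235833 = 275.194 s

value=275.2 s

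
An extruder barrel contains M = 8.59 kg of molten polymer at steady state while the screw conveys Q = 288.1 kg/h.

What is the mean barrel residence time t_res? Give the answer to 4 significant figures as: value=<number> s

Throughput in SI: Q_s = 288.1 kg/h ÷ 3600 s/h = 0.0800278 kg/s
Mean residence time: t_res = M/Q_s = 8.59 kg / 0.0800278 kg/s = 107.338 s

value=107.3 s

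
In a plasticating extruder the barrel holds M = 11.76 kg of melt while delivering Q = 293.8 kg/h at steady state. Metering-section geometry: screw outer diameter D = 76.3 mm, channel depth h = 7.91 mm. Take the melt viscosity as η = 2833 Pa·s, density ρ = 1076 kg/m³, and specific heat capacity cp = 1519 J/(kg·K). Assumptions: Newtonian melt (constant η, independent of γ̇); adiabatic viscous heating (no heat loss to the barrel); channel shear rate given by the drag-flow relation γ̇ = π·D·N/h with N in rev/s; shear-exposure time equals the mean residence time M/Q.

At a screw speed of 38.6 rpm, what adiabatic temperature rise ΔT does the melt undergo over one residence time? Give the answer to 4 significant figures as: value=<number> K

value=94.93 K

Q_s = Q / 3600 = 293.8 / 3600 = 0.0816111 kg/s
t_res = M / Q_s = 11.76 ÷ 0.0816111 = 144.098 s
Convert to SI: D = 0.0763 m, h = 0.00791 m, N = 38.6/60 = 0.643333 rev/s
γ̇ = π·D·N / h = π · 0.0763 · 0.643333 / 0.00791 = 19.4955 s⁻¹
ΔT = η·γ̇²·t_res / (ρ·cp) = 2833 · (19.4955)² · 144.098 / (1076 · 1519) = 94.9298 K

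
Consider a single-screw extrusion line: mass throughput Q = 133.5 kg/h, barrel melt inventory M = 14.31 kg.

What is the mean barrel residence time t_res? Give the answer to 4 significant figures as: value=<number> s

value=385.9 s

Throughput in SI: Q_s = 133.5 kg/h ÷ 3600 s/h = 0.0370833 kg/s
t_res = M / Q_s = 14.31 ÷ 0.0370833 = 385.888 s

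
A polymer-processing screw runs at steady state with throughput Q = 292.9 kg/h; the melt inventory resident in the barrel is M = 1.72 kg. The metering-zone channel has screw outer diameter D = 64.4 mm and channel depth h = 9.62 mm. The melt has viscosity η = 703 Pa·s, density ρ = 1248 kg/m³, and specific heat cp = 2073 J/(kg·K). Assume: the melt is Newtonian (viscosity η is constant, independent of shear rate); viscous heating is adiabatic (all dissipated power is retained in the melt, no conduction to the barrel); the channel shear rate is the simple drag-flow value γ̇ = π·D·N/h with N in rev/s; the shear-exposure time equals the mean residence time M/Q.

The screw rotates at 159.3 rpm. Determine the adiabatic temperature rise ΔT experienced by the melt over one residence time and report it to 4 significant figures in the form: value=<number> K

Throughput in SI: Q_s = 292.9 kg/h ÷ 3600 s/h = 0.0813611 kg/s
t_res = M / Q_s = 1.72 / 0.0813611 = 21.1403 s
Convert to SI: D = 0.0644 m, h = 0.00962 m, N = 159.3/60 = 2.655 rev/s
Shear rate: γ̇ = πDN/h = π·0.0644·2.655/0.00962 = 55.8374 s⁻¹
ΔT = η·γ̇²·t_res/(ρ·cp) = [703 × 55.8374² × 21.1403] / [1248 × 2073] = 17.9103 K

value=17.91 K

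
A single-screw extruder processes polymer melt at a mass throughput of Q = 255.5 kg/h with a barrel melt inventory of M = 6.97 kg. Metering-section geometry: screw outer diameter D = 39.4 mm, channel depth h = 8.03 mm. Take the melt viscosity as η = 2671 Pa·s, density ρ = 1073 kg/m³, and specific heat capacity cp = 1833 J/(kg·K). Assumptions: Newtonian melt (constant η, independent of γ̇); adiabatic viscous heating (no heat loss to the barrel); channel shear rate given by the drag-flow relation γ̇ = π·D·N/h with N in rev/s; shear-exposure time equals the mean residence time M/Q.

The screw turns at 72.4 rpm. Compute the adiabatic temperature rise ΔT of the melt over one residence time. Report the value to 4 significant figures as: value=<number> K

value=46.14 K

Throughput in SI: Q_s = 255.5 kg/h ÷ 3600 s/h = 0.0709722 kg/s
t_res = M / Q_s = 6.97 ÷ 0.0709722 = 98.2074 s
D = 39.4 mm = 0.0394 m;  h = 8.03 mm = 0.00803 m;  N = 72.4 rpm / 60 = 1.20667 rev/s
γ̇ = π·D·N / h = π · 0.0394 · 1.20667 / 0.00803 = 18.6002 s⁻¹
ΔT = η·γ̇²·t_res/(ρ·cp) = [2671 × 18.6002² × 98.2074] / [1073 × 1833] = 46.1415 K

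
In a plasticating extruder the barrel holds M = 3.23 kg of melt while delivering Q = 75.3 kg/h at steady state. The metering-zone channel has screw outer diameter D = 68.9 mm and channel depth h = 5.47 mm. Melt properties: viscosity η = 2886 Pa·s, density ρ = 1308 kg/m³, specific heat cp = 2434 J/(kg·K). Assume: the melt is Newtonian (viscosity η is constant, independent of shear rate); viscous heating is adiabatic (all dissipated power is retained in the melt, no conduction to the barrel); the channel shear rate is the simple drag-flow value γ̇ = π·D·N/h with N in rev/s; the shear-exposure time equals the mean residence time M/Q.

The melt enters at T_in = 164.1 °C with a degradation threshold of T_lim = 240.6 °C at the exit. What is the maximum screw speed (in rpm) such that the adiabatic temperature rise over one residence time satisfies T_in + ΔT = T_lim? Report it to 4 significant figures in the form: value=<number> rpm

Q_s = Q / 3600 = 75.3 / 3600 = 0.0209167 kg/s
Mean residence time: t_res = M/Q_s = 3.23 kg / 0.0209167 kg/s = 154.422 s
D = 68.9 mm = 0.0689 m;  h = 5.47 mm = 0.00547 m
Allowable rise: ΔT_a = T_lim − T_in = 240.6 − 164.1 = 76.5 K
γ̇_max² = ΔT_a·ρ·cp/(η·t_res) = 76.5·1308·2434/(2886·154.422) = 546.491 s⁻²
γ̇_max = sqrt(546.491) = 23.3772 s⁻¹
N_max = γ̇_max·h / (π·D) = 23.3772 · 0.00547 / (π · 0.0689) = 0.590758 rev/s = 35.4455 rpm

value=35.45 rpm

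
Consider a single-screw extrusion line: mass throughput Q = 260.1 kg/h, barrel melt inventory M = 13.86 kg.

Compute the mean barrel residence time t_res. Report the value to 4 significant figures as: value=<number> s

value=191.8 s

Q_s = Q / 3600 = 260.1 / 3600 = 0.07225 kg/s
Mean residence time: t_res = M/Q_s = 13.86 kg / 0.07225 kg/s = 191.834 s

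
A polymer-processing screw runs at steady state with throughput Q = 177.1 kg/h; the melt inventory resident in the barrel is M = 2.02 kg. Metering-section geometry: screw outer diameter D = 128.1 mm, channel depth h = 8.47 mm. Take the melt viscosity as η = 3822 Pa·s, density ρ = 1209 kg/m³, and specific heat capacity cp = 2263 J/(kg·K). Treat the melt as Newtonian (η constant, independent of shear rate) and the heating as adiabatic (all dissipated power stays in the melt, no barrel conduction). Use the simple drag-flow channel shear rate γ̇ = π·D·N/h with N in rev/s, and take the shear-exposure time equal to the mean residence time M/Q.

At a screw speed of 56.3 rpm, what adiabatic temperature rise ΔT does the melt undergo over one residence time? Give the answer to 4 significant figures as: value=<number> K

value=114.0 K

Q_s = Q / 3600 = 177.1 / 3600 = 0.0491944 kg/s
Mean residence time: t_res = M/Q_s = 2.02 kg / 0.0491944 kg/s = 41.0615 s
Geometry in metres: D = 128.1 mm → 0.1281 m, h = 8.47 mm → 0.00847 m; screw speed N = 56.3 rpm = 0.938333 rev/s
γ̇ = π·D·N / h = π · 0.1281 · 0.938333 / 0.00847 = 44.5834 s⁻¹
ΔT = η·γ̇²·t_res / (ρ·cp) = 3822 · (44.5834)² · 41.0615 / (1209 · 2263) = 114.015 K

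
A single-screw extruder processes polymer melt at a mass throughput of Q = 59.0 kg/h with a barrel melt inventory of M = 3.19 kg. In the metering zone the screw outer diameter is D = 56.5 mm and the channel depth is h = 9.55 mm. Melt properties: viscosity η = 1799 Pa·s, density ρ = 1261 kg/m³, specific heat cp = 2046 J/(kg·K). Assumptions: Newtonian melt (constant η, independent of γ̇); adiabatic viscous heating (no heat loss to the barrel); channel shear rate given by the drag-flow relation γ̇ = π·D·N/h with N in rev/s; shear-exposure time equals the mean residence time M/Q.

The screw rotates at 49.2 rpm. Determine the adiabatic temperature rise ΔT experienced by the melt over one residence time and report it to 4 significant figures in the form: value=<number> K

value=31.53 K

Convert throughput: Q = 59.0 kg/h = 59.0/3600 = 0.0163889 kg/s
t_res = M / Q_s = 3.19 / 0.0163889 = 194.644 s
D = 56.5 mm = 0.0565 m;  h = 9.55 mm = 0.00955 m;  N = 49.2 rpm / 60 = 0.82 rev/s
γ̇ = π·D·N / h = π · 0.0565 · 0.82 / 0.00955 = 15.2408 s⁻¹
ΔT = η·γ̇²·t_res/(ρ·cp) = [1799 × 15.2408² × 194.644] / [1261 × 2046] = 31.526 K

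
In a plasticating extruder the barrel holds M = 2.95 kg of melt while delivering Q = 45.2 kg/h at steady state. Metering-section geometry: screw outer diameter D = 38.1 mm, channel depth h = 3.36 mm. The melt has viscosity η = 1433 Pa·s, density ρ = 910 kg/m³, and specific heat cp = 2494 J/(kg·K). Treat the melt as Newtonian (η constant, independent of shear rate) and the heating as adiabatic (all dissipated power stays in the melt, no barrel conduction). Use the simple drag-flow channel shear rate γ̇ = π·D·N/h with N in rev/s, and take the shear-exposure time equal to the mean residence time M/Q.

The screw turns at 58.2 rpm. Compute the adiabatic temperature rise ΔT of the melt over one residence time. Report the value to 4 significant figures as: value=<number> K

value=177.1 K

Convert throughput: Q = 45.2 kg/h = 45.2/3600 = 0.0125556 kg/s
t_res = M / Q_s = 2.95 / 0.0125556 = 234.956 s
Convert to SI: D = 0.0381 m, h = 0.00336 m, N = 58.2/60 = 0.97 rev/s
Shear rate: γ̇ = πDN/h = π·0.0381·0.97/0.00336 = 34.5547 s⁻¹
ΔT = η·γ̇²·t_res/(ρ·cp) = [1433 × 34.5547² × 234.956] / [910 × 2494] = 177.137 K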